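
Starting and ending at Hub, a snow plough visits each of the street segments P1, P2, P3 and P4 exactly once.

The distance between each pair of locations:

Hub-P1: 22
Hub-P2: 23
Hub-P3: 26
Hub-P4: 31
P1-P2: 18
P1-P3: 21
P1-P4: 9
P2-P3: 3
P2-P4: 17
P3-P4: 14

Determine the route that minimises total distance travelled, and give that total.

There are 12 distinct closed tours to check (reversals are equivalent).
Hub-P1-P2-P3-P4-Hub: 22+18+3+14+31 = 88
Hub-P1-P2-P4-P3-Hub: 22+18+17+14+26 = 97
Hub-P1-P3-P2-P4-Hub: 22+21+3+17+31 = 94
Hub-P1-P3-P4-P2-Hub: 22+21+14+17+23 = 97
Hub-P1-P4-P2-P3-Hub: 22+9+17+3+26 = 77
Hub-P1-P4-P3-P2-Hub: 22+9+14+3+23 = 71
Hub-P2-P1-P3-P4-Hub: 23+18+21+14+31 = 107
Hub-P2-P1-P4-P3-Hub: 23+18+9+14+26 = 90
Hub-P2-P3-P1-P4-Hub: 23+3+21+9+31 = 87
Hub-P2-P4-P1-P3-Hub: 23+17+9+21+26 = 96
Hub-P3-P1-P2-P4-Hub: 26+21+18+17+31 = 113
Hub-P3-P2-P1-P4-Hub: 26+3+18+9+31 = 87
The minimum is 71.
One optimal route: Hub → P1 → P4 → P3 → P2 → Hub (or its reverse).

71 — the shortest possible round trip.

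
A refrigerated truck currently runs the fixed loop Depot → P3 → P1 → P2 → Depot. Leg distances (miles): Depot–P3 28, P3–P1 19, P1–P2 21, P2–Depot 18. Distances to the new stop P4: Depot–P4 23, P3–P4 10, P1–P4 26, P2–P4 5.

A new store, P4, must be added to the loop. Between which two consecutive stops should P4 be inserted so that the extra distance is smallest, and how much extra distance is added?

Adding 5 miles by placing P4 on the Depot–P3 leg.

Insertion cost between consecutive stops i–j is d(i,P4) + d(P4,j) − d(i,j):
  between Depot and P3: 23 + 10 − 28 = 5
  between P3 and P1: 10 + 26 − 19 = 17
  between P1 and P2: 26 + 5 − 21 = 10
  between P2 and Depot: 5 + 23 − 18 = 10
Cheapest insertion is between Depot and P3, adding 5.
New total = 86 + 5 = 91.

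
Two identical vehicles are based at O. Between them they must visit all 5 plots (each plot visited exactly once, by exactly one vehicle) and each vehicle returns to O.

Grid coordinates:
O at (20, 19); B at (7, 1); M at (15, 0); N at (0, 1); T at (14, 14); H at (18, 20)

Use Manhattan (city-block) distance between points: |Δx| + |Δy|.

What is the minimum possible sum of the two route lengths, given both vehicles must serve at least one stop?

Try each way of splitting the stops between the two vehicles (each non-empty) and, for each split, find the best tour for each vehicle:
  {B} + {M, N, T, H}: 62 + 80 = 142
  {M} + {B, N, T, H}: 48 + 78 = 126
  {B, M} + {N, T, H}: 64 + 78 = 142
  {N} + {B, M, T, H}: 76 + 66 = 142
  {B, N} + {M, T, H}: 76 + 52 = 128
  {M, N} + {B, T, H}: 78 + 64 = 142
  … (15 splits in total)
  {B, M, N, T} + {H}: 78 + 6 = 84  ← best
Best: vehicle 1 O → M → B → N → T → O = 78; vehicle 2 O → H → O = 6; combined 84.

Minimum combined distance: 84.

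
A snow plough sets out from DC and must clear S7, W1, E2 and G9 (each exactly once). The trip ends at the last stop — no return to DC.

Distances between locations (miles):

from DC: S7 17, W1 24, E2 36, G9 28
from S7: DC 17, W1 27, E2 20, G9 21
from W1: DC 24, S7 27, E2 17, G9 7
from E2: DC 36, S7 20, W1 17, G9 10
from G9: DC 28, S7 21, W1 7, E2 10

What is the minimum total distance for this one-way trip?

There are 4! = 24 possible orderings.
DC→S7→W1→E2→G9: 17+27+17+10 = 71
DC→S7→W1→G9→E2: 17+27+7+10 = 61
DC→S7→E2→W1→G9: 17+20+17+7 = 61
DC→S7→E2→G9→W1: 17+20+10+7 = 54
DC→S7→G9→W1→E2: 17+21+7+17 = 62
DC→S7→G9→E2→W1: 17+21+10+17 = 65
DC→W1→S7→E2→G9: 24+27+20+10 = 81
DC→W1→S7→G9→E2: 24+27+21+10 = 82
DC→W1→E2→S7→G9: 24+17+20+21 = 82
DC→W1→E2→G9→S7: 24+17+10+21 = 72
DC→W1→G9→S7→E2: 24+7+21+20 = 72
DC→W1→G9→E2→S7: 24+7+10+20 = 61
DC→E2→S7→W1→G9: 36+20+27+7 = 90
DC→E2→S7→G9→W1: 36+20+21+7 = 84
… (10 more)
The minimum is 54.
One shortest path: DC → S7 → E2 → G9 → W1.

Shortest open route: 54 miles.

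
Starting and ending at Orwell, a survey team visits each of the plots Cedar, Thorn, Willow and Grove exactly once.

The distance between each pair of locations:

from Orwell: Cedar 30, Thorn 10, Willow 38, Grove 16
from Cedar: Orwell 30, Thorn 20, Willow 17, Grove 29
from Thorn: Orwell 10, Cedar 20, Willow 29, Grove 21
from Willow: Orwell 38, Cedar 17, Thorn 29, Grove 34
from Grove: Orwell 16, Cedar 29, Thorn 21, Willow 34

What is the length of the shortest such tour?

Minimum total distance: 97.

Orwell→Cedar→Thorn→Willow→Grove→Orwell: 30+20+29+34+16 = 129
Orwell→Cedar→Thorn→Grove→Willow→Orwell: 30+20+21+34+38 = 143
Orwell→Cedar→Willow→Thorn→Grove→Orwell: 30+17+29+21+16 = 113
Orwell→Cedar→Willow→Grove→Thorn→Orwell: 30+17+34+21+10 = 112
Orwell→Cedar→Grove→Thorn→Willow→Orwell: 30+29+21+29+38 = 147
Orwell→Cedar→Grove→Willow→Thorn→Orwell: 30+29+34+29+10 = 132
Orwell→Thorn→Cedar→Willow→Grove→Orwell: 10+20+17+34+16 = 97
Orwell→Thorn→Cedar→Grove→Willow→Orwell: 10+20+29+34+38 = 131
Orwell→Thorn→Willow→Cedar→Grove→Orwell: 10+29+17+29+16 = 101
Orwell→Thorn→Grove→Cedar→Willow→Orwell: 10+21+29+17+38 = 115
Orwell→Willow→Cedar→Thorn→Grove→Orwell: 38+17+20+21+16 = 112
Orwell→Willow→Thorn→Cedar→Grove→Orwell: 38+29+20+29+16 = 132
The minimum is 97.
One optimal route: Orwell → Thorn → Cedar → Willow → Grove → Orwell (or its reverse).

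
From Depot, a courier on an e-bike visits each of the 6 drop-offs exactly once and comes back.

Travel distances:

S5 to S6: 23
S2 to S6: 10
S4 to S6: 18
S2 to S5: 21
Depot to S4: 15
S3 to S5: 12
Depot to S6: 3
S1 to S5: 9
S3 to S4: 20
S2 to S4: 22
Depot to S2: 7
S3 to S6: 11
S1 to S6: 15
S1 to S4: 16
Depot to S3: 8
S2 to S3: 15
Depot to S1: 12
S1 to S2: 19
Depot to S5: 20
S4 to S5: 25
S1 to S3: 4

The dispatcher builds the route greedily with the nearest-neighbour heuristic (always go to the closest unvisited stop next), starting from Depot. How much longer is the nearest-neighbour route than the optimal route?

The nearest-neighbour route is 1 longer than optimal.

Depot: S6=3, S2=7, S3=8, S1=12, S4=15, S5=20 ⇒ S6
S6: S2=10, S3=11, S1=15, S4=18, S5=23 ⇒ S2
S2: S3=15, S1=19, S5=21, S4=22 ⇒ S3
S3: S1=4, S5=12, S4=20 ⇒ S1
S1: S5=9, S4=16 ⇒ S5
S5: S4=25 ⇒ S4
NN route Depot → S6 → S2 → S3 → S1 → S5 → S4 → Depot costs 81.
Optimal: Depot → S2 → S3 → S5 → S1 → S4 → S6 → Depot costs 80 (by enumerating all 360 distinct tours).
Excess = 81 − 80 = 1.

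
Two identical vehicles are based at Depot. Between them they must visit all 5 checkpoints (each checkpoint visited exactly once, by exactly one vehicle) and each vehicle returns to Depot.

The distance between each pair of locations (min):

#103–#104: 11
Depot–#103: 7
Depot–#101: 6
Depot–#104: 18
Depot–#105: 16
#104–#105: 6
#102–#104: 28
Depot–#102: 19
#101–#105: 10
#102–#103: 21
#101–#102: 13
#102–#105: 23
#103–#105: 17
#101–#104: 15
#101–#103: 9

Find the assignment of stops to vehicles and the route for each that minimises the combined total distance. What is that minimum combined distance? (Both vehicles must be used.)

There are 2^4 − 1 = 15 ways to divide the 5 stops into two non-empty groups. For each, the best each vehicle can do is its own shortest tour through its group:
  {#101} + {#102, #103, #104, #105}: 12 + 66 = 78
  {#102} + {#101, #103, #104, #105}: 38 + 40 = 78
  {#101, #102} + {#103, #104, #105}: 38 + 40 = 78
  {#103} + {#101, #102, #104, #105}: 14 + 66 = 80
  {#101, #103} + {#102, #104, #105}: 22 + 66 = 88
  {#102, #103} + {#101, #104, #105}: 47 + 40 = 87
  … (15 splits in total)
Best: vehicle 1 Depot → #101 → Depot = 12; vehicle 2 Depot → #102 → #105 → #104 → #103 → Depot = 66; combined 78.

Minimum combined distance: 78 min.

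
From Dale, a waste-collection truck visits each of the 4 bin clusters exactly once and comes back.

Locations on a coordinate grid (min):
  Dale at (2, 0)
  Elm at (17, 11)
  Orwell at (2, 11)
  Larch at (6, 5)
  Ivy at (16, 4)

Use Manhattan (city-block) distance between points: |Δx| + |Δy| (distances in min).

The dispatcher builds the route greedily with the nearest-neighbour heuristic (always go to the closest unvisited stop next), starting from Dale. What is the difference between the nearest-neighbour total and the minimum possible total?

Dale: Larch=9, Orwell=11, Ivy=18, Elm=26 ⇒ Larch
Larch: Orwell=10, Ivy=11, Elm=17 ⇒ Orwell
Orwell: Elm=15, Ivy=21 ⇒ Elm
Elm: Ivy=8 ⇒ Ivy
NN route Dale → Larch → Orwell → Elm → Ivy → Dale costs 60.
Optimal: Dale → Orwell → Elm → Ivy → Larch → Dale costs 54 (by enumerating all 12 distinct tours).
Excess = 60 − 54 = 6.

The nearest-neighbour route is 6 min longer than optimal.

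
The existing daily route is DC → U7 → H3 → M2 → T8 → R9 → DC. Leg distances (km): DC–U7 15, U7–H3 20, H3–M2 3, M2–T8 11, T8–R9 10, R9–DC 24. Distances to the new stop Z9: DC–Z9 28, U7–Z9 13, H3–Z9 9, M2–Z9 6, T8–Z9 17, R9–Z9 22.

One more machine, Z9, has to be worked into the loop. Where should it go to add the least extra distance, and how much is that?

Minimum extra distance: 2 km, inserting Z9 between U7 and H3.

Insertion cost between consecutive stops i–j is d(i,Z9) + d(Z9,j) − d(i,j):
  between DC and U7: 28 + 13 − 15 = 26
  between U7 and H3: 13 + 9 − 20 = 2
  between H3 and M2: 9 + 6 − 3 = 12
  between M2 and T8: 6 + 17 − 11 = 12
  between T8 and R9: 17 + 22 − 10 = 29
  between R9 and DC: 22 + 28 − 24 = 26
Cheapest insertion is between U7 and H3, adding 2.
New total = 83 + 2 = 85.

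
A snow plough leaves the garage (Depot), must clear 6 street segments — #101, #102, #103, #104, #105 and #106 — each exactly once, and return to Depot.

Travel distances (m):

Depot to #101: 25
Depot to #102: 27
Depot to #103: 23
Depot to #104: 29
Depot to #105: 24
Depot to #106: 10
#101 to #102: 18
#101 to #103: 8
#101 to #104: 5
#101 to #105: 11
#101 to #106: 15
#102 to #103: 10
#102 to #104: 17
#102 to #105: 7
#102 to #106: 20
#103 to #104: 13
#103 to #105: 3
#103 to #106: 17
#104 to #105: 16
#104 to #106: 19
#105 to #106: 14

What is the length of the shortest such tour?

There are 360 distinct closed tours to check (reversals are equivalent).
Depot - #101 - #102 - #103 - #104 - #105 - #106 - Depot: 25+18+10+13+16+14+10 = 106
Depot - #101 - #102 - #103 - #104 - #106 - #105 - Depot: 25+18+10+13+19+14+24 = 123
Depot - #101 - #102 - #103 - #105 - #104 - #106 - Depot: 25+18+10+3+16+19+10 = 101
Depot - #101 - #102 - #103 - #105 - #106 - #104 - Depot: 25+18+10+3+14+19+29 = 118
Depot - #101 - #102 - #103 - #106 - #104 - #105 - Depot: 25+18+10+17+19+16+24 = 129
Depot - #101 - #102 - #103 - #106 - #105 - #104 - Depot: 25+18+10+17+14+16+29 = 129
Depot - #101 - #102 - #104 - #103 - #105 - #106 - Depot: 25+18+17+13+3+14+10 = 100
Depot - #101 - #102 - #104 - #103 - #106 - #105 - Depot: 25+18+17+13+17+14+24 = 128
… (352 more)
Depot - #102 - #105 - #103 - #101 - #104 - #106 - Depot: 27+7+3+8+5+19+10 = 79  ← best
The minimum is 79.
One optimal route: Depot → #102 → #105 → #103 → #101 → #104 → #106 → Depot (or its reverse).

Shortest round trip = 79 m.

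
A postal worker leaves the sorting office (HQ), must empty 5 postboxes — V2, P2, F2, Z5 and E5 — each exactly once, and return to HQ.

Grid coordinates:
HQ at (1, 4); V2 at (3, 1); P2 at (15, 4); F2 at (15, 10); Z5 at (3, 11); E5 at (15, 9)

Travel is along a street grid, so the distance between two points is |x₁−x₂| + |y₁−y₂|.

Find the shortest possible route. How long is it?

Minimum total distance: 48.

With 5 stops there are 5!/2 = 60 distinct round trips (a route and its reverse cost the same).
HQ - V2 - P2 - F2 - Z5 - E5 - HQ: 5+15+6+13+14+19 = 72
HQ - V2 - P2 - F2 - E5 - Z5 - HQ: 5+15+6+1+14+9 = 50
HQ - V2 - P2 - Z5 - F2 - E5 - HQ: 5+15+19+13+1+19 = 72
HQ - V2 - P2 - Z5 - E5 - F2 - HQ: 5+15+19+14+1+20 = 74
HQ - V2 - P2 - E5 - F2 - Z5 - HQ: 5+15+5+1+13+9 = 48
HQ - V2 - P2 - E5 - Z5 - F2 - HQ: 5+15+5+14+13+20 = 72
HQ - V2 - F2 - P2 - Z5 - E5 - HQ: 5+21+6+19+14+19 = 84
HQ - V2 - F2 - P2 - E5 - Z5 - HQ: 5+21+6+5+14+9 = 60
HQ - V2 - F2 - Z5 - P2 - E5 - HQ: 5+21+13+19+5+19 = 82
HQ - V2 - F2 - Z5 - E5 - P2 - HQ: 5+21+13+14+5+14 = 72
HQ - V2 - F2 - E5 - P2 - Z5 - HQ: 5+21+1+5+19+9 = 60
HQ - V2 - F2 - E5 - Z5 - P2 - HQ: 5+21+1+14+19+14 = 74
HQ - V2 - Z5 - P2 - F2 - E5 - HQ: 5+10+19+6+1+19 = 60
HQ - V2 - Z5 - P2 - E5 - F2 - HQ: 5+10+19+5+1+20 = 60
… (46 more)
The minimum is 48.
One optimal route: HQ → V2 → P2 → E5 → F2 → Z5 → HQ (or its reverse).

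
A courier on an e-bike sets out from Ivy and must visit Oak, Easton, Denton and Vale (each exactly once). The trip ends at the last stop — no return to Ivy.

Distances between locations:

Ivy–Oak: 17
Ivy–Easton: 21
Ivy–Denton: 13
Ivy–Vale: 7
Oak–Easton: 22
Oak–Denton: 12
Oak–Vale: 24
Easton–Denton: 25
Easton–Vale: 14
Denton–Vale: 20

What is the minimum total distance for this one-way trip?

There are 4! = 24 possible orderings.
Ivy→Oak→Easton→Denton→Vale: 17+22+25+20 = 84
Ivy→Oak→Easton→Vale→Denton: 17+22+14+20 = 73
Ivy→Oak→Denton→Easton→Vale: 17+12+25+14 = 68
Ivy→Oak→Denton→Vale→Easton: 17+12+20+14 = 63
Ivy→Oak→Vale→Easton→Denton: 17+24+14+25 = 80
Ivy→Oak→Vale→Denton→Easton: 17+24+20+25 = 86
Ivy→Easton→Oak→Denton→Vale: 21+22+12+20 = 75
Ivy→Easton→Oak→Vale→Denton: 21+22+24+20 = 87
Ivy→Easton→Denton→Oak→Vale: 21+25+12+24 = 82
Ivy→Easton→Denton→Vale→Oak: 21+25+20+24 = 90
Ivy→Easton→Vale→Oak→Denton: 21+14+24+12 = 71
Ivy→Easton→Vale→Denton→Oak: 21+14+20+12 = 67
Ivy→Denton→Oak→Easton→Vale: 13+12+22+14 = 61
Ivy→Denton→Oak→Vale→Easton: 13+12+24+14 = 63
… (10 more)
Ivy→Vale→Easton→Oak→Denton: 7+14+22+12 = 55  ← best
The minimum is 55.
One shortest path: Ivy → Vale → Easton → Oak → Denton.

Shortest open route: 55.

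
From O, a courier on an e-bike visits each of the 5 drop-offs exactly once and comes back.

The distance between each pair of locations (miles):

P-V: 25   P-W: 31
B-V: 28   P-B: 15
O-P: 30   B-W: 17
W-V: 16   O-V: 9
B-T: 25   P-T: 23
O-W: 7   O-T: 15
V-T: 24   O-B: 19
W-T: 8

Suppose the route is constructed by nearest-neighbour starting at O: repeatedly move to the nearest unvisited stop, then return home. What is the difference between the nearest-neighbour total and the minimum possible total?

Excess over optimum: 1 miles.

O: W=7, V=9, T=15, B=19, P=30 ⇒ W
W: T=8, V=16, B=17, P=31 ⇒ T
T: P=23, V=24, B=25 ⇒ P
P: B=15, V=25 ⇒ B
B: V=28 ⇒ V
NN route O → W → T → P → B → V → O costs 90.
Optimal: O → W → T → B → P → V → O costs 89 (by enumerating all 60 distinct tours).
Excess = 90 − 89 = 1.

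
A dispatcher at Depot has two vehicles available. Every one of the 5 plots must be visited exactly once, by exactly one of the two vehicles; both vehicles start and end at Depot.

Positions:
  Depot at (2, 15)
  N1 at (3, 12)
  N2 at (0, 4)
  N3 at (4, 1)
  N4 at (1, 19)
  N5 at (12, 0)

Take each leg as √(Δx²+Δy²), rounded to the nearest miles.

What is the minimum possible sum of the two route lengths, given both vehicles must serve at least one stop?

Minimum combined distance: 50 miles.

There are 2^4 − 1 = 15 ways to divide the 5 stops into two non-empty groups. For each, the best each vehicle can do is its own shortest tour through its group:
  {N1} + {N2, N3, N4, N5}: 6 + 50 = 56
  {N2} + {N1, N3, N4, N5}: 22 + 48 = 70
  {N1, N2} + {N3, N4, N5}: 23 + 48 = 71
  {N3} + {N1, N2, N4, N5}: 28 + 50 = 78
  {N1, N3} + {N2, N4, N5}: 28 + 50 = 78
  {N2, N3} + {N1, N4, N5}: 30 + 44 = 74
  … (15 splits in total)
  {N4} + {N1, N2, N3, N5}: 8 + 42 = 50  ← best
Best: vehicle 1 Depot → N4 → Depot = 8; vehicle 2 Depot → N1 → N5 → N3 → N2 → Depot = 42; combined 50.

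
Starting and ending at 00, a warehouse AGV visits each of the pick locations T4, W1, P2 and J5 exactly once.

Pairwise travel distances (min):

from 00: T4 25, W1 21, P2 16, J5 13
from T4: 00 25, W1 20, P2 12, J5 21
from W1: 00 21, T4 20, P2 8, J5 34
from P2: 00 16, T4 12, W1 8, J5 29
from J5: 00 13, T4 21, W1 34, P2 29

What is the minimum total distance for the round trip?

There are 12 distinct closed tours to check (reversals are equivalent).
00→T4→W1→P2→J5→00: 25+20+8+29+13 = 95
00→T4→W1→J5→P2→00: 25+20+34+29+16 = 124
00→T4→P2→W1→J5→00: 25+12+8+34+13 = 92
00→T4→P2→J5→W1→00: 25+12+29+34+21 = 121
00→T4→J5→W1→P2→00: 25+21+34+8+16 = 104
00→T4→J5→P2→W1→00: 25+21+29+8+21 = 104
00→W1→T4→P2→J5→00: 21+20+12+29+13 = 95
00→W1→T4→J5→P2→00: 21+20+21+29+16 = 107
00→W1→P2→T4→J5→00: 21+8+12+21+13 = 75
00→W1→J5→T4→P2→00: 21+34+21+12+16 = 104
00→P2→T4→W1→J5→00: 16+12+20+34+13 = 95
00→P2→W1→T4→J5→00: 16+8+20+21+13 = 78
The minimum is 75.
One optimal route: 00 → W1 → P2 → T4 → J5 → 00 (or its reverse).

Shortest round trip = 75 min.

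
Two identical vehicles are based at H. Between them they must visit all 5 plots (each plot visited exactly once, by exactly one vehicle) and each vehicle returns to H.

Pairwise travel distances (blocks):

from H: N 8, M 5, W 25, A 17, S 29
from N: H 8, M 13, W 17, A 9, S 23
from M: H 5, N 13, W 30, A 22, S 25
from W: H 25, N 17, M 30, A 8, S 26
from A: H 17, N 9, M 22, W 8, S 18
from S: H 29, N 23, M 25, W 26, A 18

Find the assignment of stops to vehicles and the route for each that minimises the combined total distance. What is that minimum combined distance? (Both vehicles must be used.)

Try each way of splitting the stops between the two vehicles (each non-empty) and, for each split, find the best tour for each vehicle:
  {N} + {M, W, A, S}: 16 + 81 = 97
  {M} + {N, W, A, S}: 10 + 80 = 90
  {N, M} + {W, A, S}: 26 + 80 = 106
  {W} + {N, M, A, S}: 50 + 65 = 115
  {N, W} + {M, A, S}: 50 + 65 = 115
  {M, W} + {N, A, S}: 60 + 64 = 124
  … (15 splits in total)
Best: vehicle 1 H → M → H = 10; vehicle 2 H → N → W → A → S → H = 80; combined 90.

Minimum combined distance: 90 blocks.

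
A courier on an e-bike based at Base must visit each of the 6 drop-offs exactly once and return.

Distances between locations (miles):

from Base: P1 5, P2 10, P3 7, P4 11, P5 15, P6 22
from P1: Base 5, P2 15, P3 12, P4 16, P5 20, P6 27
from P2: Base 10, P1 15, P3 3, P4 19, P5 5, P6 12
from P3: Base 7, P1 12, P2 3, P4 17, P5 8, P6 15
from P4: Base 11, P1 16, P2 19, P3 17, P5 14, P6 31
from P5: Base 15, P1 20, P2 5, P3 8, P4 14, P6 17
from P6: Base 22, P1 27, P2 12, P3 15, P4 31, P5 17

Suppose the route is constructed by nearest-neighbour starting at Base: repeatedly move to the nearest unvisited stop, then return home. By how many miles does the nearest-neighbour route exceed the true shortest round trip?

The nearest-neighbour route is 18 miles longer than optimal.

Base: P1=5, P3=7, P2=10, P4=11, P5=15, P6=22 ⇒ P1
P1: P3=12, P2=15, P4=16, P5=20, P6=27 ⇒ P3
P3: P2=3, P5=8, P6=15, P4=17 ⇒ P2
P2: P5=5, P6=12, P4=19 ⇒ P5
P5: P4=14, P6=17 ⇒ P4
P4: P6=31 ⇒ P6
NN route Base → P1 → P3 → P2 → P5 → P4 → P6 → Base costs 92.
Optimal: Base → P1 → P3 → P2 → P6 → P5 → P4 → Base costs 74 (by enumerating all 360 distinct tours).
Excess = 92 − 74 = 18.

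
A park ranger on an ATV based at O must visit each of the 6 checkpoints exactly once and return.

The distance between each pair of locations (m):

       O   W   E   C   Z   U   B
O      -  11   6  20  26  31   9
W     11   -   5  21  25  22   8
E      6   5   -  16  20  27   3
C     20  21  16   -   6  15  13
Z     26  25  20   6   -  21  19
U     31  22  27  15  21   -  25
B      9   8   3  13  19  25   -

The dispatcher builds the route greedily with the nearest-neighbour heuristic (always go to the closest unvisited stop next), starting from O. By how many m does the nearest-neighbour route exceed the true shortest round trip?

The nearest-neighbour route is 14 m longer than optimal.

From O: E=6, B=9, W=11, C=20, Z=26, U=31 → choose E (6).
From E: B=3, W=5, C=16, Z=20, U=27 → choose B (3).
From B: W=8, C=13, Z=19, U=25 → choose W (8).
From W: C=21, U=22, Z=25 → choose C (21).
From C: Z=6, U=15 → choose Z (6).
From Z: U=21 → choose U (21).
NN route O → E → B → W → C → Z → U → O costs 96.
Optimal: O → W → U → C → Z → B → E → O costs 82 (by enumerating all 360 distinct tours).
Excess = 96 − 82 = 14.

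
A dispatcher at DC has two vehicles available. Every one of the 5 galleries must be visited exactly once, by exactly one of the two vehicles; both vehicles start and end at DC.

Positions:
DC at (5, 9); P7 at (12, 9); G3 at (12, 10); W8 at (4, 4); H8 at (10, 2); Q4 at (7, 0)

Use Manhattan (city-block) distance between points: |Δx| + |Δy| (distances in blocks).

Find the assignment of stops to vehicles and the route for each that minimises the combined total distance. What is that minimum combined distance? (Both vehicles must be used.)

Check every non-empty split of the stops between the two vehicles; for each half take its own optimal tour:
  {P7} + {G3, W8, H8, Q4}: 14 + 36 = 50
  {G3} + {P7, W8, H8, Q4}: 16 + 34 = 50
  {P7, G3} + {W8, H8, Q4}: 16 + 30 = 46
  {W8} + {P7, G3, H8, Q4}: 12 + 34 = 46
  {P7, W8} + {G3, H8, Q4}: 26 + 34 = 60
  {G3, W8} + {P7, H8, Q4}: 28 + 32 = 60
  … (15 splits in total)
Best: vehicle 1 DC → P7 → G3 → DC = 16; vehicle 2 DC → W8 → H8 → Q4 → DC = 30; combined 46.

46 blocks — the smallest possible combined total.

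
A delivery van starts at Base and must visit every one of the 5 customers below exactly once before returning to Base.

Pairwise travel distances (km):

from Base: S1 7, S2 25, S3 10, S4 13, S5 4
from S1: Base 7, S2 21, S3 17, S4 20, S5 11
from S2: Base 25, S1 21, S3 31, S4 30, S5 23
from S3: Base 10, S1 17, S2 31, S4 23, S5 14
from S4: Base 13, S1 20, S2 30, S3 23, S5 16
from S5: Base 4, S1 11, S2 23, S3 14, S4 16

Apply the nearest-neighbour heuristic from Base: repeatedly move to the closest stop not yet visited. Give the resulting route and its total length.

Nearest-neighbour total = 110 km; route Base → S5 → S1 → S3 → S4 → S2 → Base.

From Base: distances to unvisited — S5=4, S1=7, S3=10, S4=13, S2=25. Nearest is S5 (4).
From S5: distances to unvisited — S1=11, S3=14, S4=16, S2=23. Nearest is S1 (11).
From S1: distances to unvisited — S3=17, S4=20, S2=21. Nearest is S3 (17).
From S3: distances to unvisited — S4=23, S2=31. Nearest is S4 (23).
From S4: distances to unvisited — S2=30. Nearest is S2 (30).
Return S2→Base: 25.
Total = 4 + 11 + 17 + 23 + 30 + 25 = 110.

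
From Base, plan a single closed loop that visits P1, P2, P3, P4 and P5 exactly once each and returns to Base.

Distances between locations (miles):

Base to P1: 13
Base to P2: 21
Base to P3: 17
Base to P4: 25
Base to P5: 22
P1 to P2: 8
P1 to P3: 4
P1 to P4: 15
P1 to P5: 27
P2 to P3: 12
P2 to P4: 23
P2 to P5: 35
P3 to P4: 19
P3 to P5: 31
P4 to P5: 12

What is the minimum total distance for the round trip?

Minimum total distance: 86 miles.

There are 60 distinct closed tours to check (reversals are equivalent).
Base→P1→P2→P3→P4→P5→Base: 13+8+12+19+12+22 = 86
Base→P1→P2→P3→P5→P4→Base: 13+8+12+31+12+25 = 101
Base→P1→P2→P4→P3→P5→Base: 13+8+23+19+31+22 = 116
Base→P1→P2→P4→P5→P3→Base: 13+8+23+12+31+17 = 104
Base→P1→P2→P5→P3→P4→Base: 13+8+35+31+19+25 = 131
Base→P1→P2→P5→P4→P3→Base: 13+8+35+12+19+17 = 104
Base→P1→P3→P2→P4→P5→Base: 13+4+12+23+12+22 = 86
Base→P1→P3→P2→P5→P4→Base: 13+4+12+35+12+25 = 101
Base→P1→P3→P4→P2→P5→Base: 13+4+19+23+35+22 = 116
Base→P1→P3→P4→P5→P2→Base: 13+4+19+12+35+21 = 104
Base→P1→P3→P5→P2→P4→Base: 13+4+31+35+23+25 = 131
Base→P1→P3→P5→P4→P2→Base: 13+4+31+12+23+21 = 104
Base→P1→P4→P2→P3→P5→Base: 13+15+23+12+31+22 = 116
Base→P1→P4→P2→P5→P3→Base: 13+15+23+35+31+17 = 134
… (46 more)
The minimum is 86.
One optimal route: Base → P1 → P2 → P3 → P4 → P5 → Base (or its reverse).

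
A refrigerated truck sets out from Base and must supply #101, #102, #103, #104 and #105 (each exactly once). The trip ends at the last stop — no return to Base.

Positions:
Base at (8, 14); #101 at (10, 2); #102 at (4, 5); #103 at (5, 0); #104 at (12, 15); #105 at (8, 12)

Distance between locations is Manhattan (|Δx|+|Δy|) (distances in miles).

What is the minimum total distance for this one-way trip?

Minimum one-way distance = 36 miles.

There are 5! = 120 possible orderings.
Base - #101 - #102 - #103 - #104 - #105: 14+9+6+22+7 = 58
Base - #101 - #102 - #103 - #105 - #104: 14+9+6+15+7 = 51
Base - #101 - #102 - #104 - #103 - #105: 14+9+18+22+15 = 78
Base - #101 - #102 - #104 - #105 - #103: 14+9+18+7+15 = 63
Base - #101 - #102 - #105 - #103 - #104: 14+9+11+15+22 = 71
Base - #101 - #102 - #105 - #104 - #103: 14+9+11+7+22 = 63
Base - #101 - #103 - #102 - #104 - #105: 14+7+6+18+7 = 52
Base - #101 - #103 - #102 - #105 - #104: 14+7+6+11+7 = 45
Base - #101 - #103 - #104 - #102 - #105: 14+7+22+18+11 = 72
Base - #101 - #103 - #104 - #105 - #102: 14+7+22+7+11 = 61
Base - #101 - #103 - #105 - #102 - #104: 14+7+15+11+18 = 65
Base - #101 - #103 - #105 - #104 - #102: 14+7+15+7+18 = 61
Base - #101 - #104 - #102 - #103 - #105: 14+15+18+6+15 = 68
Base - #101 - #104 - #102 - #105 - #103: 14+15+18+11+15 = 73
… (106 more)
Base - #104 - #105 - #102 - #103 - #101: 5+7+11+6+7 = 36  ← best
The minimum is 36.
One shortest path: Base → #104 → #105 → #102 → #103 → #101.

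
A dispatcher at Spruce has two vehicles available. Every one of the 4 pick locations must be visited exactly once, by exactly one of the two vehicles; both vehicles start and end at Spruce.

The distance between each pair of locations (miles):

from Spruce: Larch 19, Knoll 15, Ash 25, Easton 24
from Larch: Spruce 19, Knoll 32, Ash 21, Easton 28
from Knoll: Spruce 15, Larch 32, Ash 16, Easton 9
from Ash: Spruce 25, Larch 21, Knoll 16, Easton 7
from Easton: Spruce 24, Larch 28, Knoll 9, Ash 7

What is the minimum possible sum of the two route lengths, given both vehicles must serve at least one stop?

There are 2^3 − 1 = 7 ways to divide the 4 stops into two non-empty groups. For each, the best each vehicle can do is its own shortest tour through its group:
  {Larch} + {Knoll, Ash, Easton}: 38 + 56 = 94
  {Knoll} + {Larch, Ash, Easton}: 30 + 71 = 101
  {Larch, Knoll} + {Ash, Easton}: 66 + 56 = 122
  {Ash} + {Larch, Knoll, Easton}: 50 + 71 = 121
  {Larch, Ash} + {Knoll, Easton}: 65 + 48 = 113
  {Knoll, Ash} + {Larch, Easton}: 56 + 71 = 127
  … (7 splits in total)
Best: vehicle 1 Spruce → Larch → Spruce = 38; vehicle 2 Spruce → Knoll → Easton → Ash → Spruce = 56; combined 94.

Minimum combined distance: 94 miles.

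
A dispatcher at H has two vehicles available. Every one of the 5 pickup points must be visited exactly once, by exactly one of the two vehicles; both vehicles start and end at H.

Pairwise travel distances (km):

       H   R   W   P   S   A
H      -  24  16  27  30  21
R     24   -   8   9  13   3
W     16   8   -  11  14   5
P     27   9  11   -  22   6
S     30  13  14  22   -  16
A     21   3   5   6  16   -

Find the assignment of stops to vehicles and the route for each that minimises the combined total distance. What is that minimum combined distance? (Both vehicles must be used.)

Try each way of splitting the stops between the two vehicles (each non-empty) and, for each split, find the best tour for each vehicle:
  {R} + {W, P, S, A}: 48 + 79 = 127
  {W} + {R, P, S, A}: 32 + 79 = 111
  {R, W} + {P, S, A}: 48 + 79 = 127
  {P} + {R, W, S, A}: 54 + 67 = 121
  {R, P} + {W, S, A}: 60 + 67 = 127
  {W, P} + {R, S, A}: 54 + 67 = 121
  … (15 splits in total)
Best: vehicle 1 H → W → H = 32; vehicle 2 H → P → A → R → S → H = 79; combined 111.

111 km — the smallest possible combined total.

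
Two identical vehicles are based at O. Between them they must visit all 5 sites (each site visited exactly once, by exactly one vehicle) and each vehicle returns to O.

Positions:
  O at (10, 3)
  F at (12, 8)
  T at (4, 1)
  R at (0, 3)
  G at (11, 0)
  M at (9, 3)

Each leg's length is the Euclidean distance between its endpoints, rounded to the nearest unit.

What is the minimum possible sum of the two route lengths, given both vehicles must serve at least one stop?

34 — the smallest possible combined total.

Check every non-empty split of the stops between the two vehicles; for each half take its own optimal tour:
  {F} + {T, R, G, M}: 10 + 24 = 34
  {T} + {F, R, G, M}: 12 + 34 = 46
  {F, T} + {R, G, M}: 22 + 24 = 46
  {R} + {F, T, G, M}: 20 + 26 = 46
  {F, R} + {T, G, M}: 28 + 16 = 44
  {T, R} + {F, G, M}: 20 + 18 = 38
  … (15 splits in total)
Best: vehicle 1 O → F → O = 10; vehicle 2 O → G → T → R → M → O = 24; combined 34.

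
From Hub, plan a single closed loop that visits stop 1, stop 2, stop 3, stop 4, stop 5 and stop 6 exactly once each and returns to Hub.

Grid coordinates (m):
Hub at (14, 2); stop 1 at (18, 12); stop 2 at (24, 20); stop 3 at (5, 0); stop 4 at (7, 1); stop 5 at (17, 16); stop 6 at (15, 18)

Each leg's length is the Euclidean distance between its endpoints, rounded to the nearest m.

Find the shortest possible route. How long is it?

Shortest round trip = 62 m.

There are 360 distinct closed tours to check (reversals are equivalent).
Hub - stop 1 - stop 2 - stop 3 - stop 4 - stop 5 - stop 6 - Hub: 11+10+28+2+18+3+16 = 88
Hub - stop 1 - stop 2 - stop 3 - stop 4 - stop 6 - stop 5 - Hub: 11+10+28+2+19+3+14 = 87
Hub - stop 1 - stop 2 - stop 3 - stop 5 - stop 4 - stop 6 - Hub: 11+10+28+20+18+19+16 = 122
Hub - stop 1 - stop 2 - stop 3 - stop 5 - stop 6 - stop 4 - Hub: 11+10+28+20+3+19+7 = 98
Hub - stop 1 - stop 2 - stop 3 - stop 6 - stop 4 - stop 5 - Hub: 11+10+28+21+19+18+14 = 121
Hub - stop 1 - stop 2 - stop 3 - stop 6 - stop 5 - stop 4 - Hub: 11+10+28+21+3+18+7 = 98
Hub - stop 1 - stop 2 - stop 4 - stop 3 - stop 5 - stop 6 - Hub: 11+10+25+2+20+3+16 = 87
Hub - stop 1 - stop 2 - stop 4 - stop 3 - stop 6 - stop 5 - Hub: 11+10+25+2+21+3+14 = 86
… (352 more)
Hub - stop 1 - stop 2 - stop 5 - stop 6 - stop 3 - stop 4 - Hub: 11+10+8+3+21+2+7 = 62  ← best
The minimum is 62.
One optimal route: Hub → stop 1 → stop 2 → stop 5 → stop 6 → stop 3 → stop 4 → Hub (or its reverse).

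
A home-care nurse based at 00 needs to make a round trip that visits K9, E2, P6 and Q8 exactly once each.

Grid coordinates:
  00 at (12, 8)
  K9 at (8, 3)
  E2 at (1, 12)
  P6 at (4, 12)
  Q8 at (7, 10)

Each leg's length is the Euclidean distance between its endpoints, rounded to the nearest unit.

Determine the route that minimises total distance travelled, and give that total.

Minimum total distance: 29.

There are 12 distinct closed tours to check (reversals are equivalent).
00→K9→E2→P6→Q8→00: 6+11+3+4+5 = 29
00→K9→E2→Q8→P6→00: 6+11+6+4+9 = 36
00→K9→P6→E2→Q8→00: 6+10+3+6+5 = 30
00→K9→P6→Q8→E2→00: 6+10+4+6+12 = 38
00→K9→Q8→E2→P6→00: 6+7+6+3+9 = 31
00→K9→Q8→P6→E2→00: 6+7+4+3+12 = 32
00→E2→K9→P6→Q8→00: 12+11+10+4+5 = 42
00→E2→K9→Q8→P6→00: 12+11+7+4+9 = 43
00→E2→P6→K9→Q8→00: 12+3+10+7+5 = 37
00→E2→Q8→K9→P6→00: 12+6+7+10+9 = 44
00→P6→K9→E2→Q8→00: 9+10+11+6+5 = 41
00→P6→E2→K9→Q8→00: 9+3+11+7+5 = 35
The minimum is 29.
One optimal route: 00 → K9 → E2 → P6 → Q8 → 00 (or its reverse).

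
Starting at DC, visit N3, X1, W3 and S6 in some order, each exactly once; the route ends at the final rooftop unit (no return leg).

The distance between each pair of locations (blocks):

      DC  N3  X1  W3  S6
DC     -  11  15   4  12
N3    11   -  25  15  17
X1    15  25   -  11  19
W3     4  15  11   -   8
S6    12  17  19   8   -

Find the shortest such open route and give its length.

Minimum one-way distance = 47 blocks.

There are 4! = 24 possible orderings.
DC → N3 → X1 → W3 → S6: 11+25+11+8 = 55
DC → N3 → X1 → S6 → W3: 11+25+19+8 = 63
DC → N3 → W3 → X1 → S6: 11+15+11+19 = 56
DC → N3 → W3 → S6 → X1: 11+15+8+19 = 53
DC → N3 → S6 → X1 → W3: 11+17+19+11 = 58
DC → N3 → S6 → W3 → X1: 11+17+8+11 = 47
DC → X1 → N3 → W3 → S6: 15+25+15+8 = 63
DC → X1 → N3 → S6 → W3: 15+25+17+8 = 65
DC → X1 → W3 → N3 → S6: 15+11+15+17 = 58
DC → X1 → W3 → S6 → N3: 15+11+8+17 = 51
DC → X1 → S6 → N3 → W3: 15+19+17+15 = 66
DC → X1 → S6 → W3 → N3: 15+19+8+15 = 57
DC → W3 → N3 → X1 → S6: 4+15+25+19 = 63
DC → W3 → N3 → S6 → X1: 4+15+17+19 = 55
… (10 more)
The minimum is 47.
One shortest path: DC → N3 → S6 → W3 → X1.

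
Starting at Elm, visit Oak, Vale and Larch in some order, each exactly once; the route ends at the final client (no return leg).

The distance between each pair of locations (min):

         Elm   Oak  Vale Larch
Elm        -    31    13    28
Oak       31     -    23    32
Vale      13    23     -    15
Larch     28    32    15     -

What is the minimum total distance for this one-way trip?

60 min — the minimum one-way total.

There are 3! = 6 possible orderings.
Elm - Oak - Vale - Larch: 31+23+15 = 69
Elm - Oak - Larch - Vale: 31+32+15 = 78
Elm - Vale - Oak - Larch: 13+23+32 = 68
Elm - Vale - Larch - Oak: 13+15+32 = 60
Elm - Larch - Oak - Vale: 28+32+23 = 83
Elm - Larch - Vale - Oak: 28+15+23 = 66
The minimum is 60.
One shortest path: Elm → Vale → Larch → Oak.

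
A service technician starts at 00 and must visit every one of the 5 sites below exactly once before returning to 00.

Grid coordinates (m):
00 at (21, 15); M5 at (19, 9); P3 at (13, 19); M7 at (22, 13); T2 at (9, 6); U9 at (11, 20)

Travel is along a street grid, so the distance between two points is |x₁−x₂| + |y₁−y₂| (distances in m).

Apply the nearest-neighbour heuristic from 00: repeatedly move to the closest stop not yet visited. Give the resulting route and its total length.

Total distance 54 m via the nearest-neighbour route 00 → M7 → M5 → T2 → U9 → P3 → 00.

From 00: distances to unvisited — M7=3, M5=8, P3=12, U9=15, T2=21. Nearest is M7 (3).
From M7: distances to unvisited — M5=7, P3=15, U9=18, T2=20. Nearest is M5 (7).
From M5: distances to unvisited — T2=13, P3=16, U9=19. Nearest is T2 (13).
From T2: distances to unvisited — U9=16, P3=17. Nearest is U9 (16).
From U9: distances to unvisited — P3=3. Nearest is P3 (3).
Return P3→00: 12.
Total = 3 + 7 + 13 + 16 + 3 + 12 = 54.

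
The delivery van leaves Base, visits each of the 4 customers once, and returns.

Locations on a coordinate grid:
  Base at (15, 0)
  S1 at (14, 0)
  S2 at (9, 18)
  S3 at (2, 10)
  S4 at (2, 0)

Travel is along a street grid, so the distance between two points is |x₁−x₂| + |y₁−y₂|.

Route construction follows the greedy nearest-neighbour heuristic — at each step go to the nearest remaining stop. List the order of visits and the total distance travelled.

62 along Base → S1 → S4 → S3 → S2 → Base.

Base → [S1:1 / S4:13 / S3:23 / S2:24] → S1 (1)
S1 → [S4:12 / S3:22 / S2:23] → S4 (12)
S4 → [S3:10 / S2:25] → S3 (10)
S3 → [S2:15] → S2 (15)
Return S2→Base: 24.
Total = 1 + 12 + 10 + 15 + 24 = 62.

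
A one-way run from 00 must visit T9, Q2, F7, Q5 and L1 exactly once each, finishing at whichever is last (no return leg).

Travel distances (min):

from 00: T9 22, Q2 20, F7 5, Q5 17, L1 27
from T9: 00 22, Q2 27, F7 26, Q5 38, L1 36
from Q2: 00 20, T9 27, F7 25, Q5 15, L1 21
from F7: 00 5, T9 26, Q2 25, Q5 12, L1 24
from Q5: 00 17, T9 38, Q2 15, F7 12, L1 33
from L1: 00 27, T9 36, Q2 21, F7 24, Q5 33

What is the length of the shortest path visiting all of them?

There are 5! = 120 possible orderings.
00→T9→Q2→F7→Q5→L1: 22+27+25+12+33 = 119
00→T9→Q2→F7→L1→Q5: 22+27+25+24+33 = 131
00→T9→Q2→Q5→F7→L1: 22+27+15+12+24 = 100
00→T9→Q2→Q5→L1→F7: 22+27+15+33+24 = 121
00→T9→Q2→L1→F7→Q5: 22+27+21+24+12 = 106
00→T9→Q2→L1→Q5→F7: 22+27+21+33+12 = 115
00→T9→F7→Q2→Q5→L1: 22+26+25+15+33 = 121
00→T9→F7→Q2→L1→Q5: 22+26+25+21+33 = 127
00→T9→F7→Q5→Q2→L1: 22+26+12+15+21 = 96
00→T9→F7→Q5→L1→Q2: 22+26+12+33+21 = 114
00→T9→F7→L1→Q2→Q5: 22+26+24+21+15 = 108
00→T9→F7→L1→Q5→Q2: 22+26+24+33+15 = 120
00→T9→Q5→Q2→F7→L1: 22+38+15+25+24 = 124
00→T9→Q5→Q2→L1→F7: 22+38+15+21+24 = 120
… (106 more)
00→F7→Q5→Q2→L1→T9: 5+12+15+21+36 = 89  ← best
The minimum is 89.
One shortest path: 00 → F7 → Q5 → Q2 → L1 → T9.

Minimum one-way distance = 89 min.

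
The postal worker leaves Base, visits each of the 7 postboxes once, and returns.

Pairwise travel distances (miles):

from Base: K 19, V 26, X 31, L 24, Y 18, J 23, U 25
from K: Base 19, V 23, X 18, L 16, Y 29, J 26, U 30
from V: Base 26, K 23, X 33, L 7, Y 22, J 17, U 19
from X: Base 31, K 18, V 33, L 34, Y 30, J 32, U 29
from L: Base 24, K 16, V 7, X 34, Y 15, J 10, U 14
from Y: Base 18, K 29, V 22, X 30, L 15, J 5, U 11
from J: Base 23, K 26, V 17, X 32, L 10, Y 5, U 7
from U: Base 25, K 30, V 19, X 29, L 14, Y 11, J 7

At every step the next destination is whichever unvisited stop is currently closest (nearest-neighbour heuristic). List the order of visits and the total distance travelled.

Nearest-neighbour total = 123 miles; route Base → Y → J → U → L → V → K → X → Base.

From Base: distances to unvisited — Y=18, K=19, J=23, L=24, U=25, V=26, X=31. Nearest is Y (18).
From Y: distances to unvisited — J=5, U=11, L=15, V=22, K=29, X=30. Nearest is J (5).
From J: distances to unvisited — U=7, L=10, V=17, K=26, X=32. Nearest is U (7).
From U: distances to unvisited — L=14, V=19, X=29, K=30. Nearest is L (14).
From L: distances to unvisited — V=7, K=16, X=34. Nearest is V (7).
From V: distances to unvisited — K=23, X=33. Nearest is K (23).
From K: distances to unvisited — X=18. Nearest is X (18).
Return X→Base: 31.
Total = 18 + 5 + 7 + 14 + 7 + 23 + 18 + 31 = 123.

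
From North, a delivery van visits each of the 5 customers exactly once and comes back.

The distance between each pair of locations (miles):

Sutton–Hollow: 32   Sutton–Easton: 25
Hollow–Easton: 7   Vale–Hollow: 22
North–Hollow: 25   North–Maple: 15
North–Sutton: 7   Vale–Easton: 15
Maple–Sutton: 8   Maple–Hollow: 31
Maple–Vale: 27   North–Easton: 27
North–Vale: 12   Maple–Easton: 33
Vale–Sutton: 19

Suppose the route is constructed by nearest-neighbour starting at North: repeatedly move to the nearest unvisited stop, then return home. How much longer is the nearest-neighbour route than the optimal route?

Excess over optimum: 9 miles.

From North: Sutton=7, Vale=12, Maple=15, Hollow=25, Easton=27 → choose Sutton (7).
From Sutton: Maple=8, Vale=19, Easton=25, Hollow=32 → choose Maple (8).
From Maple: Vale=27, Hollow=31, Easton=33 → choose Vale (27).
From Vale: Easton=15, Hollow=22 → choose Easton (15).
From Easton: Hollow=7 → choose Hollow (7).
NN route North → Sutton → Maple → Vale → Easton → Hollow → North costs 89.
Optimal: North → Vale → Easton → Hollow → Maple → Sutton → North costs 80 (by enumerating all 60 distinct tours).
Excess = 89 − 80 = 9.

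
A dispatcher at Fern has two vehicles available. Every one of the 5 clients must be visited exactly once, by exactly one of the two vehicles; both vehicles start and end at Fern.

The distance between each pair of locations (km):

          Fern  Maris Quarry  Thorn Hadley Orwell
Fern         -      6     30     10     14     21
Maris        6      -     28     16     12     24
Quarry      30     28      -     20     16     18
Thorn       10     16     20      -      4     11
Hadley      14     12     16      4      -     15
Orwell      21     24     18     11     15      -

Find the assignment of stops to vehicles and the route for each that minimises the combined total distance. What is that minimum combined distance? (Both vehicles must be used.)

There are 2^4 − 1 = 15 ways to divide the 5 stops into two non-empty groups. For each, the best each vehicle can do is its own shortest tour through its group:
  {Maris} + {Quarry, Thorn, Hadley, Orwell}: 12 + 69 = 81
  {Quarry} + {Maris, Thorn, Hadley, Orwell}: 60 + 54 = 114
  {Maris, Quarry} + {Thorn, Hadley, Orwell}: 64 + 50 = 114
  {Thorn} + {Maris, Quarry, Hadley, Orwell}: 20 + 73 = 93
  {Maris, Thorn} + {Quarry, Hadley, Orwell}: 32 + 69 = 101
  {Quarry, Thorn} + {Maris, Hadley, Orwell}: 60 + 54 = 114
  … (15 splits in total)
Best: vehicle 1 Fern → Maris → Fern = 12; vehicle 2 Fern → Thorn → Hadley → Quarry → Orwell → Fern = 69; combined 81.

Minimum combined distance: 81 km.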